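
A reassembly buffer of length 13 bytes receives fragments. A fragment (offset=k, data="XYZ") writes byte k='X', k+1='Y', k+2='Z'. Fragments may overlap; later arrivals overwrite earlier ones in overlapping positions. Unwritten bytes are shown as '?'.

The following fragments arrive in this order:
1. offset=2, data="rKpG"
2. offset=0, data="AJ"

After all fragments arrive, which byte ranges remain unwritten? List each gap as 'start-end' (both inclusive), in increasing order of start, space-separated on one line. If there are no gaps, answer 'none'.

Answer: 6-12

Derivation:
Fragment 1: offset=2 len=4
Fragment 2: offset=0 len=2
Gaps: 6-12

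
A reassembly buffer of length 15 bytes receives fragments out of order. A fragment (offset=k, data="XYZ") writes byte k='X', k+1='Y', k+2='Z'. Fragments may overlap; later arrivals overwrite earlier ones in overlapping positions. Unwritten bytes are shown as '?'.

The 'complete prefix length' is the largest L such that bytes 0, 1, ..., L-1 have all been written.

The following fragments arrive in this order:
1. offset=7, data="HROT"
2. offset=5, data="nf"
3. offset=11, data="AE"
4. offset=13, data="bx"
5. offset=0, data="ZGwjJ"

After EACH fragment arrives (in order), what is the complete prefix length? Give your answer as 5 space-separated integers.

Answer: 0 0 0 0 15

Derivation:
Fragment 1: offset=7 data="HROT" -> buffer=???????HROT???? -> prefix_len=0
Fragment 2: offset=5 data="nf" -> buffer=?????nfHROT???? -> prefix_len=0
Fragment 3: offset=11 data="AE" -> buffer=?????nfHROTAE?? -> prefix_len=0
Fragment 4: offset=13 data="bx" -> buffer=?????nfHROTAEbx -> prefix_len=0
Fragment 5: offset=0 data="ZGwjJ" -> buffer=ZGwjJnfHROTAEbx -> prefix_len=15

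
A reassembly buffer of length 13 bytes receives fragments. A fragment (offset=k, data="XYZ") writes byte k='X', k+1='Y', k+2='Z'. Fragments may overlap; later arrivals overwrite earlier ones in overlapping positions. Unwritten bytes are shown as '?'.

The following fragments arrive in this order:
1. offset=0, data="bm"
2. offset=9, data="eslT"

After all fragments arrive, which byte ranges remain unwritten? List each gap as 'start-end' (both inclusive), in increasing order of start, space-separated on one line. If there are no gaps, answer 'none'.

Fragment 1: offset=0 len=2
Fragment 2: offset=9 len=4
Gaps: 2-8

Answer: 2-8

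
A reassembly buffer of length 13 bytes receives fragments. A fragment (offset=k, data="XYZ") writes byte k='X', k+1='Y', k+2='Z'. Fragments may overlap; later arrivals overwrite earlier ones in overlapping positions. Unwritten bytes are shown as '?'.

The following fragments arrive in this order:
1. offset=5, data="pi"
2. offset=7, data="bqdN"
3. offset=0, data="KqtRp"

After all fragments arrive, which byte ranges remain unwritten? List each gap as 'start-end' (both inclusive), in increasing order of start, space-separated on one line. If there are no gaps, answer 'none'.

Answer: 11-12

Derivation:
Fragment 1: offset=5 len=2
Fragment 2: offset=7 len=4
Fragment 3: offset=0 len=5
Gaps: 11-12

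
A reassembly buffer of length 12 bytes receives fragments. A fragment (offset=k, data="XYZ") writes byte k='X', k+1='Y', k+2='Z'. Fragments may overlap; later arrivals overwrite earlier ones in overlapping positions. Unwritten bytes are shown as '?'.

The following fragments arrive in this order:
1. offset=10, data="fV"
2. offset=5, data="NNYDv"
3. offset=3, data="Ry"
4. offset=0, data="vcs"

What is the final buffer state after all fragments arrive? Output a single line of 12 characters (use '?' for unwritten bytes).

Fragment 1: offset=10 data="fV" -> buffer=??????????fV
Fragment 2: offset=5 data="NNYDv" -> buffer=?????NNYDvfV
Fragment 3: offset=3 data="Ry" -> buffer=???RyNNYDvfV
Fragment 4: offset=0 data="vcs" -> buffer=vcsRyNNYDvfV

Answer: vcsRyNNYDvfV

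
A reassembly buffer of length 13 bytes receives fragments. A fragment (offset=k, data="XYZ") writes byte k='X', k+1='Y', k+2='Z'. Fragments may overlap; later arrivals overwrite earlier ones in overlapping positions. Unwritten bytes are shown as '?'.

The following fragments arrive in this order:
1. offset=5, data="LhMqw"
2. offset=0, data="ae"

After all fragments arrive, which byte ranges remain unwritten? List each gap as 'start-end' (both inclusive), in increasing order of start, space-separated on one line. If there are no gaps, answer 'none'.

Answer: 2-4 10-12

Derivation:
Fragment 1: offset=5 len=5
Fragment 2: offset=0 len=2
Gaps: 2-4 10-12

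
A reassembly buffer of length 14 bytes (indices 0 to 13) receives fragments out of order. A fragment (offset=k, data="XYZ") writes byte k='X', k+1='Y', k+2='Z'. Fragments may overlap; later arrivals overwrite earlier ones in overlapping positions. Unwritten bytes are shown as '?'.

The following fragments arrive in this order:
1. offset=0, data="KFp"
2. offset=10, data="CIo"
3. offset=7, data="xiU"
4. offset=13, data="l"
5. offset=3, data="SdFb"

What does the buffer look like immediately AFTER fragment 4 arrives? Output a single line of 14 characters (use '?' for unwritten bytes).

Answer: KFp????xiUCIol

Derivation:
Fragment 1: offset=0 data="KFp" -> buffer=KFp???????????
Fragment 2: offset=10 data="CIo" -> buffer=KFp???????CIo?
Fragment 3: offset=7 data="xiU" -> buffer=KFp????xiUCIo?
Fragment 4: offset=13 data="l" -> buffer=KFp????xiUCIol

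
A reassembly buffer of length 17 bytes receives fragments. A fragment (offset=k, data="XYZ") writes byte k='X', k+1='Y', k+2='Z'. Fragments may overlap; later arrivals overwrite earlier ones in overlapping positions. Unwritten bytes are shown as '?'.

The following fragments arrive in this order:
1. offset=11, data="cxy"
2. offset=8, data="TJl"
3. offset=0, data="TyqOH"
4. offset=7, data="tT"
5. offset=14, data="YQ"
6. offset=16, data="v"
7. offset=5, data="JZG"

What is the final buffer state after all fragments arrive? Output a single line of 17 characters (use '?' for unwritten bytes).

Answer: TyqOHJZGTJlcxyYQv

Derivation:
Fragment 1: offset=11 data="cxy" -> buffer=???????????cxy???
Fragment 2: offset=8 data="TJl" -> buffer=????????TJlcxy???
Fragment 3: offset=0 data="TyqOH" -> buffer=TyqOH???TJlcxy???
Fragment 4: offset=7 data="tT" -> buffer=TyqOH??tTJlcxy???
Fragment 5: offset=14 data="YQ" -> buffer=TyqOH??tTJlcxyYQ?
Fragment 6: offset=16 data="v" -> buffer=TyqOH??tTJlcxyYQv
Fragment 7: offset=5 data="JZG" -> buffer=TyqOHJZGTJlcxyYQv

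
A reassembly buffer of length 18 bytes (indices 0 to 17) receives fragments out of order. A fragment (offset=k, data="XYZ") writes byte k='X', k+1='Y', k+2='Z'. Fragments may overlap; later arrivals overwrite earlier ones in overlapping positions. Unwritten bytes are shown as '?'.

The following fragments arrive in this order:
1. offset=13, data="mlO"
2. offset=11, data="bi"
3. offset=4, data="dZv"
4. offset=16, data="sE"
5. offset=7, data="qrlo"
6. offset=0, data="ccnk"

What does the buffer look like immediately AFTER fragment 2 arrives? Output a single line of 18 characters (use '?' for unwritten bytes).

Fragment 1: offset=13 data="mlO" -> buffer=?????????????mlO??
Fragment 2: offset=11 data="bi" -> buffer=???????????bimlO??

Answer: ???????????bimlO??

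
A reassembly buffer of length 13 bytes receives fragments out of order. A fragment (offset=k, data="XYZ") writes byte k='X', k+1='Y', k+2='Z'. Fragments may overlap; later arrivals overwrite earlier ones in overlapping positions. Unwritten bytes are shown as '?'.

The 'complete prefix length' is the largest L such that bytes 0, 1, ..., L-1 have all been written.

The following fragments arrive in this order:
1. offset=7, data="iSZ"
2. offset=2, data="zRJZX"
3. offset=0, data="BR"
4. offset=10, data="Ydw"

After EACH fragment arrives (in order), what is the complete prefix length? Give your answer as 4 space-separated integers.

Fragment 1: offset=7 data="iSZ" -> buffer=???????iSZ??? -> prefix_len=0
Fragment 2: offset=2 data="zRJZX" -> buffer=??zRJZXiSZ??? -> prefix_len=0
Fragment 3: offset=0 data="BR" -> buffer=BRzRJZXiSZ??? -> prefix_len=10
Fragment 4: offset=10 data="Ydw" -> buffer=BRzRJZXiSZYdw -> prefix_len=13

Answer: 0 0 10 13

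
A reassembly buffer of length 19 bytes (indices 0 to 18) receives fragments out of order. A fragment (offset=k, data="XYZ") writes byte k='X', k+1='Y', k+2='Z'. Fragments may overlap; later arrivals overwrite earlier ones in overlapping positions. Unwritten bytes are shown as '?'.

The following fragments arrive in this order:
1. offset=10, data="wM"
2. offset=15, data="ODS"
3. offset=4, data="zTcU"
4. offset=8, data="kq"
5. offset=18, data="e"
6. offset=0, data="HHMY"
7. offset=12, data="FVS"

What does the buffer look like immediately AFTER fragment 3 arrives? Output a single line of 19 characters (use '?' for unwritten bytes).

Fragment 1: offset=10 data="wM" -> buffer=??????????wM???????
Fragment 2: offset=15 data="ODS" -> buffer=??????????wM???ODS?
Fragment 3: offset=4 data="zTcU" -> buffer=????zTcU??wM???ODS?

Answer: ????zTcU??wM???ODS?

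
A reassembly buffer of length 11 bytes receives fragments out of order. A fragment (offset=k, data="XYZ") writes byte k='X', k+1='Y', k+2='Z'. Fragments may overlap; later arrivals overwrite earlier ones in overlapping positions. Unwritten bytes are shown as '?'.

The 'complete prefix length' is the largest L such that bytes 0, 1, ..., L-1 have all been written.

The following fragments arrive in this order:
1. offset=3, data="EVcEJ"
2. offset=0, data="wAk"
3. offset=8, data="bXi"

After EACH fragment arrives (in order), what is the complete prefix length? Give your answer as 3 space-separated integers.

Fragment 1: offset=3 data="EVcEJ" -> buffer=???EVcEJ??? -> prefix_len=0
Fragment 2: offset=0 data="wAk" -> buffer=wAkEVcEJ??? -> prefix_len=8
Fragment 3: offset=8 data="bXi" -> buffer=wAkEVcEJbXi -> prefix_len=11

Answer: 0 8 11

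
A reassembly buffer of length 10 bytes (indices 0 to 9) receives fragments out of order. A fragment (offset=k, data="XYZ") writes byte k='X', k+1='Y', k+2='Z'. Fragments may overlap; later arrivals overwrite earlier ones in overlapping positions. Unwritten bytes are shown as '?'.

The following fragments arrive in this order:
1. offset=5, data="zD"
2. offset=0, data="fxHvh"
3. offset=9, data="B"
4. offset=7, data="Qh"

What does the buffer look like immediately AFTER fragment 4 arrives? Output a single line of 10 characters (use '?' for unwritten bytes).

Answer: fxHvhzDQhB

Derivation:
Fragment 1: offset=5 data="zD" -> buffer=?????zD???
Fragment 2: offset=0 data="fxHvh" -> buffer=fxHvhzD???
Fragment 3: offset=9 data="B" -> buffer=fxHvhzD??B
Fragment 4: offset=7 data="Qh" -> buffer=fxHvhzDQhB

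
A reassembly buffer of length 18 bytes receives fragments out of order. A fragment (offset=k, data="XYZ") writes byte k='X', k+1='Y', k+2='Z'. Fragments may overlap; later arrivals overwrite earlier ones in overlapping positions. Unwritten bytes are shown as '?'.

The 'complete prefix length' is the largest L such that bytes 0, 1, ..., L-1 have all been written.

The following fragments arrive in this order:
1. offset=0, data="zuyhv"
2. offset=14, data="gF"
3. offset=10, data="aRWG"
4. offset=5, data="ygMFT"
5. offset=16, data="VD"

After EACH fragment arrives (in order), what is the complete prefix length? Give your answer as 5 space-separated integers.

Fragment 1: offset=0 data="zuyhv" -> buffer=zuyhv????????????? -> prefix_len=5
Fragment 2: offset=14 data="gF" -> buffer=zuyhv?????????gF?? -> prefix_len=5
Fragment 3: offset=10 data="aRWG" -> buffer=zuyhv?????aRWGgF?? -> prefix_len=5
Fragment 4: offset=5 data="ygMFT" -> buffer=zuyhvygMFTaRWGgF?? -> prefix_len=16
Fragment 5: offset=16 data="VD" -> buffer=zuyhvygMFTaRWGgFVD -> prefix_len=18

Answer: 5 5 5 16 18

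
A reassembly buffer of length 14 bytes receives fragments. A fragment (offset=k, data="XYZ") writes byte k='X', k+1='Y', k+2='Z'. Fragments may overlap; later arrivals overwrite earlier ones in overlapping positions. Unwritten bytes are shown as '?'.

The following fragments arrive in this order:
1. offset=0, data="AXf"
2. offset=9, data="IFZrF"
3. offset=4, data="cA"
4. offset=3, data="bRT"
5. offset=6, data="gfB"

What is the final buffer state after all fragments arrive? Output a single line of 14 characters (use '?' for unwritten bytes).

Fragment 1: offset=0 data="AXf" -> buffer=AXf???????????
Fragment 2: offset=9 data="IFZrF" -> buffer=AXf??????IFZrF
Fragment 3: offset=4 data="cA" -> buffer=AXf?cA???IFZrF
Fragment 4: offset=3 data="bRT" -> buffer=AXfbRT???IFZrF
Fragment 5: offset=6 data="gfB" -> buffer=AXfbRTgfBIFZrF

Answer: AXfbRTgfBIFZrF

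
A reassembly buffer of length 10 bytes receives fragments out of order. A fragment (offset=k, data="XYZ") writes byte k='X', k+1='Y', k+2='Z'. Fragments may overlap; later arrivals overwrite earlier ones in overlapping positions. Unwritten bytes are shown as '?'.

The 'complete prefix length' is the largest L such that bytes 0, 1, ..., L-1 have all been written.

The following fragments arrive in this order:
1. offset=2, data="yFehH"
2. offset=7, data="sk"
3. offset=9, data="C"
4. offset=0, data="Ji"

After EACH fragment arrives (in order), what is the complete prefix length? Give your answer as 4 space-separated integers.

Answer: 0 0 0 10

Derivation:
Fragment 1: offset=2 data="yFehH" -> buffer=??yFehH??? -> prefix_len=0
Fragment 2: offset=7 data="sk" -> buffer=??yFehHsk? -> prefix_len=0
Fragment 3: offset=9 data="C" -> buffer=??yFehHskC -> prefix_len=0
Fragment 4: offset=0 data="Ji" -> buffer=JiyFehHskC -> prefix_len=10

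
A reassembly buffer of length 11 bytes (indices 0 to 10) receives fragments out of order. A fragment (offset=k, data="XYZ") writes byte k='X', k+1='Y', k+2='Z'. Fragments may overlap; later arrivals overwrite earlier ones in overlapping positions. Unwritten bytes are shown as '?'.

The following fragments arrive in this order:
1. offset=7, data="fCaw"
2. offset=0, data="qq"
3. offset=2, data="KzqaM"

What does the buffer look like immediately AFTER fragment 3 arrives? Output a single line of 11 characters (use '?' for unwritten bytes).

Answer: qqKzqaMfCaw

Derivation:
Fragment 1: offset=7 data="fCaw" -> buffer=???????fCaw
Fragment 2: offset=0 data="qq" -> buffer=qq?????fCaw
Fragment 3: offset=2 data="KzqaM" -> buffer=qqKzqaMfCaw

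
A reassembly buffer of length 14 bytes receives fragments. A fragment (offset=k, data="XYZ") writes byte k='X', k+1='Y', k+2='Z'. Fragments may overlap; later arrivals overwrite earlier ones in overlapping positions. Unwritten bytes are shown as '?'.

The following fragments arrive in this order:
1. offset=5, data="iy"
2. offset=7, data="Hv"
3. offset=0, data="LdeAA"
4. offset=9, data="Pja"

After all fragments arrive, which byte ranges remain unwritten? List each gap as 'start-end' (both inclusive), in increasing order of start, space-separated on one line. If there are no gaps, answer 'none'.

Answer: 12-13

Derivation:
Fragment 1: offset=5 len=2
Fragment 2: offset=7 len=2
Fragment 3: offset=0 len=5
Fragment 4: offset=9 len=3
Gaps: 12-13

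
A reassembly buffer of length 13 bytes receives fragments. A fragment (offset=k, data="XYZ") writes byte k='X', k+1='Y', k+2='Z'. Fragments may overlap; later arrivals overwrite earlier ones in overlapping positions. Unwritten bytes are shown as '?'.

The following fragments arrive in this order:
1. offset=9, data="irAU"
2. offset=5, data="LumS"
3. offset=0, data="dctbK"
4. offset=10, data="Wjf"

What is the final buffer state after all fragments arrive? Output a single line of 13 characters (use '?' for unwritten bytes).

Answer: dctbKLumSiWjf

Derivation:
Fragment 1: offset=9 data="irAU" -> buffer=?????????irAU
Fragment 2: offset=5 data="LumS" -> buffer=?????LumSirAU
Fragment 3: offset=0 data="dctbK" -> buffer=dctbKLumSirAU
Fragment 4: offset=10 data="Wjf" -> buffer=dctbKLumSiWjf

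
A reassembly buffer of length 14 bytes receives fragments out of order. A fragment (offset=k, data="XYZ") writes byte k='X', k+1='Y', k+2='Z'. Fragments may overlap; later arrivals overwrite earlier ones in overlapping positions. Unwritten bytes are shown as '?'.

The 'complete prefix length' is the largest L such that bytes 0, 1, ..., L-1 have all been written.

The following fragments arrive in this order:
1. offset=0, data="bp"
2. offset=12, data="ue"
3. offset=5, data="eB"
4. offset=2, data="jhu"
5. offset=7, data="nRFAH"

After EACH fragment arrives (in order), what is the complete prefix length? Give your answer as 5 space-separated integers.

Answer: 2 2 2 7 14

Derivation:
Fragment 1: offset=0 data="bp" -> buffer=bp???????????? -> prefix_len=2
Fragment 2: offset=12 data="ue" -> buffer=bp??????????ue -> prefix_len=2
Fragment 3: offset=5 data="eB" -> buffer=bp???eB?????ue -> prefix_len=2
Fragment 4: offset=2 data="jhu" -> buffer=bpjhueB?????ue -> prefix_len=7
Fragment 5: offset=7 data="nRFAH" -> buffer=bpjhueBnRFAHue -> prefix_len=14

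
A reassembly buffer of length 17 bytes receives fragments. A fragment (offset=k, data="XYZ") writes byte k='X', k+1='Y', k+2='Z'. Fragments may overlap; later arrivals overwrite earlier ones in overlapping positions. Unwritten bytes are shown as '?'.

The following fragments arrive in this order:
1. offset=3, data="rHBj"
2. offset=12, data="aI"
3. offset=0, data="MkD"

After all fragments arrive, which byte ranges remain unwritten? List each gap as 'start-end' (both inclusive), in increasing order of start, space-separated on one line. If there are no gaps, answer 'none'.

Answer: 7-11 14-16

Derivation:
Fragment 1: offset=3 len=4
Fragment 2: offset=12 len=2
Fragment 3: offset=0 len=3
Gaps: 7-11 14-16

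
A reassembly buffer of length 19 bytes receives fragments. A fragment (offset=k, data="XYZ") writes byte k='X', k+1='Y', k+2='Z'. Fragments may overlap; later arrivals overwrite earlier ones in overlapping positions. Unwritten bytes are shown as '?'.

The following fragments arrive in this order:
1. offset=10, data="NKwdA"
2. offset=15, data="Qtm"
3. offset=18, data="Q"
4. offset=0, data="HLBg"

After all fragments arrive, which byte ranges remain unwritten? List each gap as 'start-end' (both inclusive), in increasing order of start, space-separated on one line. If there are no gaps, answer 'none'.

Answer: 4-9

Derivation:
Fragment 1: offset=10 len=5
Fragment 2: offset=15 len=3
Fragment 3: offset=18 len=1
Fragment 4: offset=0 len=4
Gaps: 4-9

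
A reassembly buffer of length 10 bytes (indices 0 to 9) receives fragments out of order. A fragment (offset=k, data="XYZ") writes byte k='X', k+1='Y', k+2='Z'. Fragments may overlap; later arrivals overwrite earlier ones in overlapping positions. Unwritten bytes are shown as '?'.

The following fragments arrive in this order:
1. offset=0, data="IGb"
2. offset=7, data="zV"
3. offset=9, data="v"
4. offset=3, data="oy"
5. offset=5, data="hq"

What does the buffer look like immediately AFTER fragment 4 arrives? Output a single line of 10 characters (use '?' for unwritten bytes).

Answer: IGboy??zVv

Derivation:
Fragment 1: offset=0 data="IGb" -> buffer=IGb???????
Fragment 2: offset=7 data="zV" -> buffer=IGb????zV?
Fragment 3: offset=9 data="v" -> buffer=IGb????zVv
Fragment 4: offset=3 data="oy" -> buffer=IGboy??zVv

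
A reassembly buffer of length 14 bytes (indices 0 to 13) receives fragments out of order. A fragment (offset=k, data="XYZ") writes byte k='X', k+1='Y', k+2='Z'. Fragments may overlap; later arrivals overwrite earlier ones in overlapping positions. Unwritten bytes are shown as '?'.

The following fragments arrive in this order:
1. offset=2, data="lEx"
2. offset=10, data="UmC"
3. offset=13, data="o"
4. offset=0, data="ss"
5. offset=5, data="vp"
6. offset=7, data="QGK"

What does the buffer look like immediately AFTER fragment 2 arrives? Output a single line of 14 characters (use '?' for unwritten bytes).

Fragment 1: offset=2 data="lEx" -> buffer=??lEx?????????
Fragment 2: offset=10 data="UmC" -> buffer=??lEx?????UmC?

Answer: ??lEx?????UmC?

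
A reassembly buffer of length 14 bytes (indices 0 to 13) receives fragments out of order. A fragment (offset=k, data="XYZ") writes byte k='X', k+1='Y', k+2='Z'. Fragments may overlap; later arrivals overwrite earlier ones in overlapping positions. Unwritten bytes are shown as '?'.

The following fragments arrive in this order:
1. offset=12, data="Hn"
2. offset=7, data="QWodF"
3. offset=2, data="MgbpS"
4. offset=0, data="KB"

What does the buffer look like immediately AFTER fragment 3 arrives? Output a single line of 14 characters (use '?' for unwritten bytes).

Fragment 1: offset=12 data="Hn" -> buffer=????????????Hn
Fragment 2: offset=7 data="QWodF" -> buffer=???????QWodFHn
Fragment 3: offset=2 data="MgbpS" -> buffer=??MgbpSQWodFHn

Answer: ??MgbpSQWodFHn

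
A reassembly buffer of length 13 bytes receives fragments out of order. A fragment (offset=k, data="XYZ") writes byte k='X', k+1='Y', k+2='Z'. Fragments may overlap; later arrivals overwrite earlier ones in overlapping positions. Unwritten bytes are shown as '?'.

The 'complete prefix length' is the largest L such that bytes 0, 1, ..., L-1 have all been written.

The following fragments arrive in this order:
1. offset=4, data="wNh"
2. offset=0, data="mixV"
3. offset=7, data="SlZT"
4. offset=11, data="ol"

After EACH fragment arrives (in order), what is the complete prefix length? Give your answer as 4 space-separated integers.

Answer: 0 7 11 13

Derivation:
Fragment 1: offset=4 data="wNh" -> buffer=????wNh?????? -> prefix_len=0
Fragment 2: offset=0 data="mixV" -> buffer=mixVwNh?????? -> prefix_len=7
Fragment 3: offset=7 data="SlZT" -> buffer=mixVwNhSlZT?? -> prefix_len=11
Fragment 4: offset=11 data="ol" -> buffer=mixVwNhSlZTol -> prefix_len=13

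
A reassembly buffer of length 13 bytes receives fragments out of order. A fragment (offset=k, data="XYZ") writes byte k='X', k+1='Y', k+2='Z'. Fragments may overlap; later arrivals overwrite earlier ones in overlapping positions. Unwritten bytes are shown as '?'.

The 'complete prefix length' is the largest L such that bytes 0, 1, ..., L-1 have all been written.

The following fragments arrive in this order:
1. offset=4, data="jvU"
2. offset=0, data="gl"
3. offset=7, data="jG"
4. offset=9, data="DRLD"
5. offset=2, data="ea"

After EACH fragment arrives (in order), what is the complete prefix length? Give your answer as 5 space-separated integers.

Fragment 1: offset=4 data="jvU" -> buffer=????jvU?????? -> prefix_len=0
Fragment 2: offset=0 data="gl" -> buffer=gl??jvU?????? -> prefix_len=2
Fragment 3: offset=7 data="jG" -> buffer=gl??jvUjG???? -> prefix_len=2
Fragment 4: offset=9 data="DRLD" -> buffer=gl??jvUjGDRLD -> prefix_len=2
Fragment 5: offset=2 data="ea" -> buffer=gleajvUjGDRLD -> prefix_len=13

Answer: 0 2 2 2 13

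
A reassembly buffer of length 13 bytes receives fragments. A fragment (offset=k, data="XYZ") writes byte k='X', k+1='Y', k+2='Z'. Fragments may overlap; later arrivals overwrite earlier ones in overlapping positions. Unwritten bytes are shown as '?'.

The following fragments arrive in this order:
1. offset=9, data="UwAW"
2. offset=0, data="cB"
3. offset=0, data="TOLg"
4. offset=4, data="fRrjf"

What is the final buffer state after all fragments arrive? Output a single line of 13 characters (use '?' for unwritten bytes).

Answer: TOLgfRrjfUwAW

Derivation:
Fragment 1: offset=9 data="UwAW" -> buffer=?????????UwAW
Fragment 2: offset=0 data="cB" -> buffer=cB???????UwAW
Fragment 3: offset=0 data="TOLg" -> buffer=TOLg?????UwAW
Fragment 4: offset=4 data="fRrjf" -> buffer=TOLgfRrjfUwAW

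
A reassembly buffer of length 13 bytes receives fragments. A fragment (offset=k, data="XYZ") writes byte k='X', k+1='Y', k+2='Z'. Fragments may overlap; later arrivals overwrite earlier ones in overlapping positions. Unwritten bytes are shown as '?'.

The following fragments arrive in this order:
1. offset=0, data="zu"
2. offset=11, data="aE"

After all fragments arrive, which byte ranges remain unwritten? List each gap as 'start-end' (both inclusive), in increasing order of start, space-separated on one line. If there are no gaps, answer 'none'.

Answer: 2-10

Derivation:
Fragment 1: offset=0 len=2
Fragment 2: offset=11 len=2
Gaps: 2-10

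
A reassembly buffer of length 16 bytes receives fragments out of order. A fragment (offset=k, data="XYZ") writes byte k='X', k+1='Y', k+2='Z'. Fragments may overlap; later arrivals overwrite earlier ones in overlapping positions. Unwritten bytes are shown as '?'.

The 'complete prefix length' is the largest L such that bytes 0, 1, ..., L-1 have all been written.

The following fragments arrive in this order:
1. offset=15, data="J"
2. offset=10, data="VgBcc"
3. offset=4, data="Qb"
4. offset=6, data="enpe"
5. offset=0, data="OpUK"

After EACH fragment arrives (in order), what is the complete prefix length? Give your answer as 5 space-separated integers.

Fragment 1: offset=15 data="J" -> buffer=???????????????J -> prefix_len=0
Fragment 2: offset=10 data="VgBcc" -> buffer=??????????VgBccJ -> prefix_len=0
Fragment 3: offset=4 data="Qb" -> buffer=????Qb????VgBccJ -> prefix_len=0
Fragment 4: offset=6 data="enpe" -> buffer=????QbenpeVgBccJ -> prefix_len=0
Fragment 5: offset=0 data="OpUK" -> buffer=OpUKQbenpeVgBccJ -> prefix_len=16

Answer: 0 0 0 0 16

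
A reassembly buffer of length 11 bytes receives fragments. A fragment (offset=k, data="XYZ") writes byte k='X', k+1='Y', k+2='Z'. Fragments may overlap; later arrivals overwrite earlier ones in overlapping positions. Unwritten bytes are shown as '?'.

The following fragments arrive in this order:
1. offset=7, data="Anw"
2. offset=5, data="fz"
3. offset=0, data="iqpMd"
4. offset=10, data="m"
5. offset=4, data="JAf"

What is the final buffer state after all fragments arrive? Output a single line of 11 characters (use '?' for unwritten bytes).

Fragment 1: offset=7 data="Anw" -> buffer=???????Anw?
Fragment 2: offset=5 data="fz" -> buffer=?????fzAnw?
Fragment 3: offset=0 data="iqpMd" -> buffer=iqpMdfzAnw?
Fragment 4: offset=10 data="m" -> buffer=iqpMdfzAnwm
Fragment 5: offset=4 data="JAf" -> buffer=iqpMJAfAnwm

Answer: iqpMJAfAnwm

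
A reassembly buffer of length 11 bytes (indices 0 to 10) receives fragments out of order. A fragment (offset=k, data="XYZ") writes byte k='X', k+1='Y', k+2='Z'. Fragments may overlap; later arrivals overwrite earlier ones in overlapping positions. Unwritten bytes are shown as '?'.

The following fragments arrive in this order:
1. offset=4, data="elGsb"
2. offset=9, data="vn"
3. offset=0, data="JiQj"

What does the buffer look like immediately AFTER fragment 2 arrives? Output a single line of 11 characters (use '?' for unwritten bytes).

Fragment 1: offset=4 data="elGsb" -> buffer=????elGsb??
Fragment 2: offset=9 data="vn" -> buffer=????elGsbvn

Answer: ????elGsbvn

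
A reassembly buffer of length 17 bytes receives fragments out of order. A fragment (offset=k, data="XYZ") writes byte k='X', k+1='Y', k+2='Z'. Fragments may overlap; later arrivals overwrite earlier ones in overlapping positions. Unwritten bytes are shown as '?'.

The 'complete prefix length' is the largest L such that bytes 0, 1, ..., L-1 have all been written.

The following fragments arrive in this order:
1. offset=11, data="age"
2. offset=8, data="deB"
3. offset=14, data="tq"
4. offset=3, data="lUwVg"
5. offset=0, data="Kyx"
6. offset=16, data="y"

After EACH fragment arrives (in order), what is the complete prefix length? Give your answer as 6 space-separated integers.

Fragment 1: offset=11 data="age" -> buffer=???????????age??? -> prefix_len=0
Fragment 2: offset=8 data="deB" -> buffer=????????deBage??? -> prefix_len=0
Fragment 3: offset=14 data="tq" -> buffer=????????deBagetq? -> prefix_len=0
Fragment 4: offset=3 data="lUwVg" -> buffer=???lUwVgdeBagetq? -> prefix_len=0
Fragment 5: offset=0 data="Kyx" -> buffer=KyxlUwVgdeBagetq? -> prefix_len=16
Fragment 6: offset=16 data="y" -> buffer=KyxlUwVgdeBagetqy -> prefix_len=17

Answer: 0 0 0 0 16 17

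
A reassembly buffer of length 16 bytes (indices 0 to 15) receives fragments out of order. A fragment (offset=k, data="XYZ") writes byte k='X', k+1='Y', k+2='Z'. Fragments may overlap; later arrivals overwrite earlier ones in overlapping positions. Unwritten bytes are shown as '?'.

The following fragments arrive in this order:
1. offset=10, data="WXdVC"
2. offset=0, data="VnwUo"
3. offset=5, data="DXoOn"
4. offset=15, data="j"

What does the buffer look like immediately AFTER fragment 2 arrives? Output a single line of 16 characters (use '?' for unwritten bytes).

Answer: VnwUo?????WXdVC?

Derivation:
Fragment 1: offset=10 data="WXdVC" -> buffer=??????????WXdVC?
Fragment 2: offset=0 data="VnwUo" -> buffer=VnwUo?????WXdVC?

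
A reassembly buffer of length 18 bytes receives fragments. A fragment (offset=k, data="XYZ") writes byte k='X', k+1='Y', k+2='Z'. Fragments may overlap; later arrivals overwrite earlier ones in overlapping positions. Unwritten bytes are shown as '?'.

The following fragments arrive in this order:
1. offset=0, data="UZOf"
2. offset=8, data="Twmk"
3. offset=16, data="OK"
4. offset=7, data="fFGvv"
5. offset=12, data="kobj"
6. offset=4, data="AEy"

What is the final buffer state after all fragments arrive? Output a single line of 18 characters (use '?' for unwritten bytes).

Fragment 1: offset=0 data="UZOf" -> buffer=UZOf??????????????
Fragment 2: offset=8 data="Twmk" -> buffer=UZOf????Twmk??????
Fragment 3: offset=16 data="OK" -> buffer=UZOf????Twmk????OK
Fragment 4: offset=7 data="fFGvv" -> buffer=UZOf???fFGvv????OK
Fragment 5: offset=12 data="kobj" -> buffer=UZOf???fFGvvkobjOK
Fragment 6: offset=4 data="AEy" -> buffer=UZOfAEyfFGvvkobjOK

Answer: UZOfAEyfFGvvkobjOK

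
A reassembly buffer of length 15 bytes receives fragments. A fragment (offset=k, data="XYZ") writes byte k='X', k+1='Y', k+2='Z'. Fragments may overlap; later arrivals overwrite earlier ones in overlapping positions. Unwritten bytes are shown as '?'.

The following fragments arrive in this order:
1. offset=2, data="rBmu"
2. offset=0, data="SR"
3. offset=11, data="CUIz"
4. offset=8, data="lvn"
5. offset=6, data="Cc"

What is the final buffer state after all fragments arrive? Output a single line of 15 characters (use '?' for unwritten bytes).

Fragment 1: offset=2 data="rBmu" -> buffer=??rBmu?????????
Fragment 2: offset=0 data="SR" -> buffer=SRrBmu?????????
Fragment 3: offset=11 data="CUIz" -> buffer=SRrBmu?????CUIz
Fragment 4: offset=8 data="lvn" -> buffer=SRrBmu??lvnCUIz
Fragment 5: offset=6 data="Cc" -> buffer=SRrBmuCclvnCUIz

Answer: SRrBmuCclvnCUIz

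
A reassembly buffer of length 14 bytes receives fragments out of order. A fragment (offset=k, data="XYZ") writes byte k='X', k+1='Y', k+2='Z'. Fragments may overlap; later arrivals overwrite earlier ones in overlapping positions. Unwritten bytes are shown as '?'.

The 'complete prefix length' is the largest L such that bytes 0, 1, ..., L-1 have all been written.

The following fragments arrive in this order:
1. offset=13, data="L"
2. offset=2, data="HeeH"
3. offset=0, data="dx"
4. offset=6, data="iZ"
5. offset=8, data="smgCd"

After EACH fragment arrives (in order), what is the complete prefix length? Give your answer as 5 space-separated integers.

Answer: 0 0 6 8 14

Derivation:
Fragment 1: offset=13 data="L" -> buffer=?????????????L -> prefix_len=0
Fragment 2: offset=2 data="HeeH" -> buffer=??HeeH???????L -> prefix_len=0
Fragment 3: offset=0 data="dx" -> buffer=dxHeeH???????L -> prefix_len=6
Fragment 4: offset=6 data="iZ" -> buffer=dxHeeHiZ?????L -> prefix_len=8
Fragment 5: offset=8 data="smgCd" -> buffer=dxHeeHiZsmgCdL -> prefix_len=14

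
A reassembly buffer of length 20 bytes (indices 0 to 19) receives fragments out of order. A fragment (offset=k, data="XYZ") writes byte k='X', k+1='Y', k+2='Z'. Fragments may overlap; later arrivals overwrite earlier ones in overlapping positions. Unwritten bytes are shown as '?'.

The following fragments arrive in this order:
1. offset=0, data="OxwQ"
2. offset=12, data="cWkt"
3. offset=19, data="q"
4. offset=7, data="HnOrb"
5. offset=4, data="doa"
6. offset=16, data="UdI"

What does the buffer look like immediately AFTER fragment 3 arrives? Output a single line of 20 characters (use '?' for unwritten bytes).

Fragment 1: offset=0 data="OxwQ" -> buffer=OxwQ????????????????
Fragment 2: offset=12 data="cWkt" -> buffer=OxwQ????????cWkt????
Fragment 3: offset=19 data="q" -> buffer=OxwQ????????cWkt???q

Answer: OxwQ????????cWkt???q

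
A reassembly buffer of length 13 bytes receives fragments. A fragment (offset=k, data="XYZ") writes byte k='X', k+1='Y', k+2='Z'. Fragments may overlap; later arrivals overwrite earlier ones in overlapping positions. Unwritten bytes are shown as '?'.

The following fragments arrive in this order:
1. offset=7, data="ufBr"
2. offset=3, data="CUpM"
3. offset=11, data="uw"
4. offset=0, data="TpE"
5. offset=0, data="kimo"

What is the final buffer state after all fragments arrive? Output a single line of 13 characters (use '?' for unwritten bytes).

Answer: kimoUpMufBruw

Derivation:
Fragment 1: offset=7 data="ufBr" -> buffer=???????ufBr??
Fragment 2: offset=3 data="CUpM" -> buffer=???CUpMufBr??
Fragment 3: offset=11 data="uw" -> buffer=???CUpMufBruw
Fragment 4: offset=0 data="TpE" -> buffer=TpECUpMufBruw
Fragment 5: offset=0 data="kimo" -> buffer=kimoUpMufBruw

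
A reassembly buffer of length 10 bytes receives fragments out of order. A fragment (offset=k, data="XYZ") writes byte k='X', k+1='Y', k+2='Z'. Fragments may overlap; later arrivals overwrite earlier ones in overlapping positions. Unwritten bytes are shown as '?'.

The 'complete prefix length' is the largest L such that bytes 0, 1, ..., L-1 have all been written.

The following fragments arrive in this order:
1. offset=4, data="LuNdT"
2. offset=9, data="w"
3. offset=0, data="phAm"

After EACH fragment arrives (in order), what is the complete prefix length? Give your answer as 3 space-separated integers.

Answer: 0 0 10

Derivation:
Fragment 1: offset=4 data="LuNdT" -> buffer=????LuNdT? -> prefix_len=0
Fragment 2: offset=9 data="w" -> buffer=????LuNdTw -> prefix_len=0
Fragment 3: offset=0 data="phAm" -> buffer=phAmLuNdTw -> prefix_len=10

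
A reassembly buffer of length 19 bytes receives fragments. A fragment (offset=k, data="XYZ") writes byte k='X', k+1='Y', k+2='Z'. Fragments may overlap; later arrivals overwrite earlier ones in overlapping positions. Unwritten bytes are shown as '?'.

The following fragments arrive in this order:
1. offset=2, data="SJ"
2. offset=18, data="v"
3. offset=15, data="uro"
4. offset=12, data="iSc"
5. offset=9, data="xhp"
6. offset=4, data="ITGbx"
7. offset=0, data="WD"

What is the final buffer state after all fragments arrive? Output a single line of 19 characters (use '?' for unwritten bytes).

Fragment 1: offset=2 data="SJ" -> buffer=??SJ???????????????
Fragment 2: offset=18 data="v" -> buffer=??SJ??????????????v
Fragment 3: offset=15 data="uro" -> buffer=??SJ???????????urov
Fragment 4: offset=12 data="iSc" -> buffer=??SJ????????iScurov
Fragment 5: offset=9 data="xhp" -> buffer=??SJ?????xhpiScurov
Fragment 6: offset=4 data="ITGbx" -> buffer=??SJITGbxxhpiScurov
Fragment 7: offset=0 data="WD" -> buffer=WDSJITGbxxhpiScurov

Answer: WDSJITGbxxhpiScurov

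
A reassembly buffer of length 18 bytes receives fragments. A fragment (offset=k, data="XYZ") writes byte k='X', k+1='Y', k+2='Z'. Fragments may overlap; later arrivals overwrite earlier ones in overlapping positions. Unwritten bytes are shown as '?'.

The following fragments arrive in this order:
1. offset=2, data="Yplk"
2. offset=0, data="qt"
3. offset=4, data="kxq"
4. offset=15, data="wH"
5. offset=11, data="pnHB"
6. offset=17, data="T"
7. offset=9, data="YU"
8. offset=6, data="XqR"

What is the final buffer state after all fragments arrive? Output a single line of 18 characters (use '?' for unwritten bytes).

Answer: qtYpkxXqRYUpnHBwHT

Derivation:
Fragment 1: offset=2 data="Yplk" -> buffer=??Yplk????????????
Fragment 2: offset=0 data="qt" -> buffer=qtYplk????????????
Fragment 3: offset=4 data="kxq" -> buffer=qtYpkxq???????????
Fragment 4: offset=15 data="wH" -> buffer=qtYpkxq????????wH?
Fragment 5: offset=11 data="pnHB" -> buffer=qtYpkxq????pnHBwH?
Fragment 6: offset=17 data="T" -> buffer=qtYpkxq????pnHBwHT
Fragment 7: offset=9 data="YU" -> buffer=qtYpkxq??YUpnHBwHT
Fragment 8: offset=6 data="XqR" -> buffer=qtYpkxXqRYUpnHBwHT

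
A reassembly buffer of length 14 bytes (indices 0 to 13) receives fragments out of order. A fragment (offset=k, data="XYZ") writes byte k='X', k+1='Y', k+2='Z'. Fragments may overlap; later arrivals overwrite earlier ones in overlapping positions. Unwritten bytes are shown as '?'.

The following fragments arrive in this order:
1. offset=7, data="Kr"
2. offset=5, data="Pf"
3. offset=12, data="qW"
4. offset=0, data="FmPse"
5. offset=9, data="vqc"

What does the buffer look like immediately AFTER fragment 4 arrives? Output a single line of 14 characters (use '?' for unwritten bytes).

Fragment 1: offset=7 data="Kr" -> buffer=???????Kr?????
Fragment 2: offset=5 data="Pf" -> buffer=?????PfKr?????
Fragment 3: offset=12 data="qW" -> buffer=?????PfKr???qW
Fragment 4: offset=0 data="FmPse" -> buffer=FmPsePfKr???qW

Answer: FmPsePfKr???qW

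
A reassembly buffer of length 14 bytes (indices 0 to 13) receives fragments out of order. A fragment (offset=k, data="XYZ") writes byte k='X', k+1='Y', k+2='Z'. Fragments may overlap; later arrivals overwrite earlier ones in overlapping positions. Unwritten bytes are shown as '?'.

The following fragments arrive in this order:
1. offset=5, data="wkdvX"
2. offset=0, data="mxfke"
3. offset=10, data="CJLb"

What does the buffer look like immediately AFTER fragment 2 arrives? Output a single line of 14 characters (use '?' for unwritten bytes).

Answer: mxfkewkdvX????

Derivation:
Fragment 1: offset=5 data="wkdvX" -> buffer=?????wkdvX????
Fragment 2: offset=0 data="mxfke" -> buffer=mxfkewkdvX????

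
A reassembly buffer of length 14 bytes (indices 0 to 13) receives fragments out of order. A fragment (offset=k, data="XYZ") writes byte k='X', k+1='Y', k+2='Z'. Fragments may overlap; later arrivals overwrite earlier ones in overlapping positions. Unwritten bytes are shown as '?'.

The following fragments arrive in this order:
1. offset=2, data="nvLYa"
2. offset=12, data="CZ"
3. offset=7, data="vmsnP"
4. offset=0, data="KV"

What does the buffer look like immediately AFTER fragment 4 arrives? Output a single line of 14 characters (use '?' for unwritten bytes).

Answer: KVnvLYavmsnPCZ

Derivation:
Fragment 1: offset=2 data="nvLYa" -> buffer=??nvLYa???????
Fragment 2: offset=12 data="CZ" -> buffer=??nvLYa?????CZ
Fragment 3: offset=7 data="vmsnP" -> buffer=??nvLYavmsnPCZ
Fragment 4: offset=0 data="KV" -> buffer=KVnvLYavmsnPCZ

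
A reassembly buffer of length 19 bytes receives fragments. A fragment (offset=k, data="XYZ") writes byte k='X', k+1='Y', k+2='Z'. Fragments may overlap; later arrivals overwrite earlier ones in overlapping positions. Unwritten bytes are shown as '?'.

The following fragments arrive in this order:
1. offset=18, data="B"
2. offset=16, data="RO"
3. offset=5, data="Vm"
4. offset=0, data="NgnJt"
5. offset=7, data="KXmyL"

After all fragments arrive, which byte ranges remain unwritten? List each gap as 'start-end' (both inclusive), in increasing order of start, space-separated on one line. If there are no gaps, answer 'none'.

Fragment 1: offset=18 len=1
Fragment 2: offset=16 len=2
Fragment 3: offset=5 len=2
Fragment 4: offset=0 len=5
Fragment 5: offset=7 len=5
Gaps: 12-15

Answer: 12-15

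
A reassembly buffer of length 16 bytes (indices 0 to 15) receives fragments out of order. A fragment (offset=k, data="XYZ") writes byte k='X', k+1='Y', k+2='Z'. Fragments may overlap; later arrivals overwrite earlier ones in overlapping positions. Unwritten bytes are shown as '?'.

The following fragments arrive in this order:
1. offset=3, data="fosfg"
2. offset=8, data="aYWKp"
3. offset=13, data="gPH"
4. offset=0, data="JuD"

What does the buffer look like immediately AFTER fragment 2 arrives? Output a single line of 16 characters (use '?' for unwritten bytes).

Fragment 1: offset=3 data="fosfg" -> buffer=???fosfg????????
Fragment 2: offset=8 data="aYWKp" -> buffer=???fosfgaYWKp???

Answer: ???fosfgaYWKp???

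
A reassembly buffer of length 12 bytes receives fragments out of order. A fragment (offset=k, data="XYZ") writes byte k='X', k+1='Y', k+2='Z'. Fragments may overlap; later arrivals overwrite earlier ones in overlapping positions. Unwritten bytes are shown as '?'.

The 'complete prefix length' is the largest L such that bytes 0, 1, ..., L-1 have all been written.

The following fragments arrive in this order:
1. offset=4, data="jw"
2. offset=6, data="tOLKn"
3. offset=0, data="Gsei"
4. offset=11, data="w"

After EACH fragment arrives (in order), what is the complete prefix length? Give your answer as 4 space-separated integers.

Fragment 1: offset=4 data="jw" -> buffer=????jw?????? -> prefix_len=0
Fragment 2: offset=6 data="tOLKn" -> buffer=????jwtOLKn? -> prefix_len=0
Fragment 3: offset=0 data="Gsei" -> buffer=GseijwtOLKn? -> prefix_len=11
Fragment 4: offset=11 data="w" -> buffer=GseijwtOLKnw -> prefix_len=12

Answer: 0 0 11 12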